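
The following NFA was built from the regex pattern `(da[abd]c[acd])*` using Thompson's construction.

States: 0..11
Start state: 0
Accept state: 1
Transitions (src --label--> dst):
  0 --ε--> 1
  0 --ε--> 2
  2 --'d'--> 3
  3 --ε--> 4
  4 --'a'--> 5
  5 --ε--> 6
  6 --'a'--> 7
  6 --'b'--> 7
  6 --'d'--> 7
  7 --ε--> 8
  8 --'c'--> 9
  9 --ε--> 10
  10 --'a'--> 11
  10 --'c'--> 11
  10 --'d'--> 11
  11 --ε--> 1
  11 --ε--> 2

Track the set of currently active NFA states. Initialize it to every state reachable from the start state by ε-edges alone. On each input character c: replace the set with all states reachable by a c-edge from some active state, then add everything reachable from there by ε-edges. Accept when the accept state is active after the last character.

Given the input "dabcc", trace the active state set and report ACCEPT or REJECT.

S₀ = ε-closure({0}) = {0,1,2}
'd' @ 1: {3,4}
'a' @ 2: {5,6}
'b' @ 3: {7,8}
'c' @ 4: {9,10}
'c' @ 5: {1,2,11}  [accepting]
after full input: {1,2,11}  (accept=1 in)

Answer: ACCEPT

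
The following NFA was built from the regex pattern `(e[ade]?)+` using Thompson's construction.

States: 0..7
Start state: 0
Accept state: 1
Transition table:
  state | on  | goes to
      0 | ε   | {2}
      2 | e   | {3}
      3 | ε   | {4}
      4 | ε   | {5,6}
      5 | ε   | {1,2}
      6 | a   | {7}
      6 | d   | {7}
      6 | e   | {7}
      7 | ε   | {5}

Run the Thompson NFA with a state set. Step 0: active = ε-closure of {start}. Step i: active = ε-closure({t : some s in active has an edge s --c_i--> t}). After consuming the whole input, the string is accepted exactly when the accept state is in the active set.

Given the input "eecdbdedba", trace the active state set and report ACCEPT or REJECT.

Answer: REJECT

Derivation:
S₀ = ε-closure({0}) = {0,2}
'e' @ 1: {1,2,3,4,5,6}  [accepting]
'e' @ 2: {1,2,3,4,5,6,7}  [accepting]
'c' @ 3: {}  — state set empty
rest 'dbdedba' ignored (set empty)
end set {} — state 1 not in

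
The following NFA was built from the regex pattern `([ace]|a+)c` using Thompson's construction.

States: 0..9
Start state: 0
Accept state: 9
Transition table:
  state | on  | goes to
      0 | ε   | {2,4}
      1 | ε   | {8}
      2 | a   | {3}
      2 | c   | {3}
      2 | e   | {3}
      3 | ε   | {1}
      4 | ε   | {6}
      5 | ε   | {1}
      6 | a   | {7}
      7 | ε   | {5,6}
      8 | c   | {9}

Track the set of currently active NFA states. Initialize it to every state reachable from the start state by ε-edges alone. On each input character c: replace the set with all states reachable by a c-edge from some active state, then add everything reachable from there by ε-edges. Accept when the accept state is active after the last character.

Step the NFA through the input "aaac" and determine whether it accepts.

S₀ = ε-closure({0}) = {0,2,4,6}
'a' @ 1: {1,3,5,6,7,8}
'a' @ 2: {1,5,6,7,8}
'a' @ 3: {1,5,6,7,8}
'c' @ 4: {9}  ✓accept
after full input: {9}  (accept=9 in)

Answer: ACCEPT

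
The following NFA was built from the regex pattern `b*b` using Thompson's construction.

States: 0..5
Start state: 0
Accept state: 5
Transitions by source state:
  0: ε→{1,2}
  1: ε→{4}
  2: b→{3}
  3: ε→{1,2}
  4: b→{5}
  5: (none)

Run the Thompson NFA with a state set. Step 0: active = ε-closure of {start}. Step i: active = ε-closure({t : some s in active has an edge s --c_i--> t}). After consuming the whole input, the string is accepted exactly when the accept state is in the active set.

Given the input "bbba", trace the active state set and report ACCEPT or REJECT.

start: ε-closure({0}) = {0,1,2,4}
'b' @ 1: {1,2,3,4,5}  ✓accept
'b' @ 2: {1,2,3,4,5}  ✓accept
'b' @ 3: {1,2,3,4,5}  ✓accept
'a' @ 4: {}  — state set empty
after full input: {}  (accept=5 not in)

Answer: REJECT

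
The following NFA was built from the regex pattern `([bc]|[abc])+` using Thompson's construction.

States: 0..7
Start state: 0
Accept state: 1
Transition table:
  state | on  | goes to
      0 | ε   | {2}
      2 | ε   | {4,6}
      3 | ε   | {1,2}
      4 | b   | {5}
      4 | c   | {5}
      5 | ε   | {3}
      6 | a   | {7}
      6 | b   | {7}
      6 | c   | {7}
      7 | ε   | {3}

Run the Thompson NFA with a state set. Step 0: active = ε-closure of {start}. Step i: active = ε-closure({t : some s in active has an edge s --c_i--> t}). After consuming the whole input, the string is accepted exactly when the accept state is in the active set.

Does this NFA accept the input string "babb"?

S₀ = ε-closure({0}) = {0,2,4,6}
'b' @ 1: {1,2,3,4,5,6,7}  (accept∈set)
'a' @ 2: {1,2,3,4,6,7}  (accept∈set)
'b' @ 3: {1,2,3,4,5,6,7}  (accept∈set)
'b' @ 4: {1,2,3,4,5,6,7}  (accept∈set)
end set {1,2,3,4,5,6,7} — state 1 in

Answer: ACCEPT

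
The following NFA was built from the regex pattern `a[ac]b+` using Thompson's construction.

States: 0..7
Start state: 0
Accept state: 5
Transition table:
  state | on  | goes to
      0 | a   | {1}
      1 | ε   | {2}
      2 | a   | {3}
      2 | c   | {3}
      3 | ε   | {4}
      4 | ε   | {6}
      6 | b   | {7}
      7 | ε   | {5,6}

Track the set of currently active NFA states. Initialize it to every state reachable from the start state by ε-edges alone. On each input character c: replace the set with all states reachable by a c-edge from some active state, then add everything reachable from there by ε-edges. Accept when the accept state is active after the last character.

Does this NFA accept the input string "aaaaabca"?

Answer: REJECT

Steps:
initial (ε-close {0}): {0}
'a' @ 1: {1,2}
'a' @ 2: {3,4,6}
'a' @ 3: {}  — dead — no transitions
rest 'aabca' ignored (set empty)
after full input: {}  (accept=5 not in)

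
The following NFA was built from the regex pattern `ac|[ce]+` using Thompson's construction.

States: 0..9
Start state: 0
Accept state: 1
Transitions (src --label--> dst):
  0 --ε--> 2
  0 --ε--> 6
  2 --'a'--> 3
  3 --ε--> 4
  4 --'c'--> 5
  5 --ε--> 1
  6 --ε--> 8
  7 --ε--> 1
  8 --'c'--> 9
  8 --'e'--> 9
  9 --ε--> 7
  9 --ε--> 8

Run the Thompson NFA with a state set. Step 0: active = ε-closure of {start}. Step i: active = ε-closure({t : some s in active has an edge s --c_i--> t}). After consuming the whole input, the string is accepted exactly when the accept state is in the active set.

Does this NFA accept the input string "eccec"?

start: ε-closure({0}) = {0,2,6,8}
'e' @ 1: {1,7,8,9}  (accept∈set)
'c' @ 2: {1,7,8,9}  (accept∈set)
'c' @ 3: {1,7,8,9}  (accept∈set)
'e' @ 4: {1,7,8,9}  (accept∈set)
'c' @ 5: {1,7,8,9}  (accept∈set)
end set {1,7,8,9} — state 1 in

Answer: ACCEPT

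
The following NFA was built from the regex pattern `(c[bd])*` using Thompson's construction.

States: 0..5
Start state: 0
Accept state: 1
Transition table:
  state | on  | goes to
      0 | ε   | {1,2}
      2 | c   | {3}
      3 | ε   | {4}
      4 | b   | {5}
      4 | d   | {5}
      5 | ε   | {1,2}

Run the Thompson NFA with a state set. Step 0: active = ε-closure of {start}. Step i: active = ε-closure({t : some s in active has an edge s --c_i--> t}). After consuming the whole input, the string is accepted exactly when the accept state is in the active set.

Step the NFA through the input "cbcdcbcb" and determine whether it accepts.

S₀ = ε-closure({0}) = {0,1,2}
'c' @ 1: {3,4}
'b' @ 2: {1,2,5}  (accept∈set)
'c' @ 3: {3,4}
'd' @ 4: {1,2,5}  (accept∈set)
'c' @ 5: {3,4}
'b' @ 6: {1,2,5}  (accept∈set)
'c' @ 7: {3,4}
'b' @ 8: {1,2,5}  (accept∈set)
end set {1,2,5} — state 1 in

Answer: ACCEPT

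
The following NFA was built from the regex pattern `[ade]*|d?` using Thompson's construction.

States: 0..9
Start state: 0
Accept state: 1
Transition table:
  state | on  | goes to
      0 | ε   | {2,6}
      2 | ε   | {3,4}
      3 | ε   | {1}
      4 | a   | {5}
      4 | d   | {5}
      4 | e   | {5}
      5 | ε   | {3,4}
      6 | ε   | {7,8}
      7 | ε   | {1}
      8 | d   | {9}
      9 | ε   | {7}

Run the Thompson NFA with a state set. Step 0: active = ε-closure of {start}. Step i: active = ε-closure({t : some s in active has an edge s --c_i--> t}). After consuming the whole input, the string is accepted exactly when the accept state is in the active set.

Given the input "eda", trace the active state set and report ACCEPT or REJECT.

Answer: ACCEPT

Trace:
S₀ = ε-closure({0}) = {0,1,2,3,4,6,7,8}
'e' @ 1: {1,3,4,5}  (accept∈set)
'd' @ 2: {1,3,4,5}  (accept∈set)
'a' @ 3: {1,3,4,5}  (accept∈set)
after full input: {1,3,4,5}  (accept=1 in)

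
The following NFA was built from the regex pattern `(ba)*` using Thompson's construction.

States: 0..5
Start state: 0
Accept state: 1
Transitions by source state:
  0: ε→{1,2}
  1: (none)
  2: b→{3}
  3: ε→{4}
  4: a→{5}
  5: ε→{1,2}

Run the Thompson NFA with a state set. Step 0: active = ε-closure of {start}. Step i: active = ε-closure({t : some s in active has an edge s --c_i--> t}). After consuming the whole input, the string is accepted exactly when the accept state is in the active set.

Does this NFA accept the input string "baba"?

initial (ε-close {0}): {0,1,2}
'b' @ 1: {3,4}
'a' @ 2: {1,2,5}  ✓accept
'b' @ 3: {3,4}
'a' @ 4: {1,2,5}  ✓accept
end set {1,2,5} — state 1 in

Answer: ACCEPT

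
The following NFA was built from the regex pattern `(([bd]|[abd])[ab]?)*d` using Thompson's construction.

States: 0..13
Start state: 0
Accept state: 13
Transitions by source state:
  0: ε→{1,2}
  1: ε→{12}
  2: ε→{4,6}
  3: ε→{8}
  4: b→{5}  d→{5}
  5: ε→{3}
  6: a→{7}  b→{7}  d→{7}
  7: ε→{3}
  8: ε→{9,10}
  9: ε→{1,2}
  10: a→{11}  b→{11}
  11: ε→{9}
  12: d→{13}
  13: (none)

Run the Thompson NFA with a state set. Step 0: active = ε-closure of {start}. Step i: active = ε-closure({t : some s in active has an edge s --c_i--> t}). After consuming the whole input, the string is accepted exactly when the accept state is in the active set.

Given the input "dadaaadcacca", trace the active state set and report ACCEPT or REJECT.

Answer: REJECT

Steps:
initial (ε-close {0}): {0,1,2,4,6,12}
'd' @ 1: {1,2,3,4,5,6,7,8,9,10,12,13}  ✓accept
'a' @ 2: {1,2,3,4,6,7,8,9,10,11,12}
'd' @ 3: {1,2,3,4,5,6,7,8,9,10,12,13}  ✓accept
'a' @ 4: {1,2,3,4,6,7,8,9,10,11,12}
'a' @ 5: {1,2,3,4,6,7,8,9,10,11,12}
'a' @ 6: {1,2,3,4,6,7,8,9,10,11,12}
'd' @ 7: {1,2,3,4,5,6,7,8,9,10,12,13}  ✓accept
'c' @ 8: {}  — dead — no transitions
rest 'acca' ignored (set empty)
after full input: {}  (accept=13 not in)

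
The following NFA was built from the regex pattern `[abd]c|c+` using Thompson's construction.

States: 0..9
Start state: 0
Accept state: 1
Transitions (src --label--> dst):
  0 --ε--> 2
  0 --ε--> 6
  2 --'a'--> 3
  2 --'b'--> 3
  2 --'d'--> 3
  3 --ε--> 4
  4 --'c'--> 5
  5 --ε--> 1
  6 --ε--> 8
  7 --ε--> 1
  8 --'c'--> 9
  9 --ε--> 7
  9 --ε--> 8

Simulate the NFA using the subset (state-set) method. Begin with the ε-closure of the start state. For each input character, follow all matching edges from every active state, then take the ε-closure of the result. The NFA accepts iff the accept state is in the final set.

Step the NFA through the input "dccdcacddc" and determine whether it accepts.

Answer: REJECT

Trace:
S₀ = ε-closure({0}) = {0,2,6,8}
'd' @ 1: {3,4}
'c' @ 2: {1,5}  [accepting]
'c' @ 3: {}  — no active states
rest 'dcacddc' ignored (set empty)
after full input: {}  (accept=1 not in)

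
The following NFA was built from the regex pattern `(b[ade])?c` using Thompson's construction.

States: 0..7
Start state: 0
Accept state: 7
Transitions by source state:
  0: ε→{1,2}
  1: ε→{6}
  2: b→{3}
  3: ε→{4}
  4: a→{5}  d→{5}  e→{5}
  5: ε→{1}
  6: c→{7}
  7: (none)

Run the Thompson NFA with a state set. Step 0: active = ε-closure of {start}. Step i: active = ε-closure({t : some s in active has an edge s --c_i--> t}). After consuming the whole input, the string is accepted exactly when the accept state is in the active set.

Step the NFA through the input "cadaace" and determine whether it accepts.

Answer: REJECT

Steps:
start: ε-closure({0}) = {0,1,2,6}
'c' @ 1: {7}  ✓accept
'a' @ 2: {}  — dead — no transitions
rest 'daace' ignored (set empty)
after full input: {}  (accept=7 not in)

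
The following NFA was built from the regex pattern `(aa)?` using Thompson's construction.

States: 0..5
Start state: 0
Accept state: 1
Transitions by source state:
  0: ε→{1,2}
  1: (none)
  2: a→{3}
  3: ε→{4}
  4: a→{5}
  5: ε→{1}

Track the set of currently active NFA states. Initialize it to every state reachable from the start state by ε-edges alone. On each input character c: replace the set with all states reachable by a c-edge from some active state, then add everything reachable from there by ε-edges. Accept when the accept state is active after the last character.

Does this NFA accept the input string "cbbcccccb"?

Answer: REJECT

Steps:
S₀ = ε-closure({0}) = {0,1,2}
'c' @ 1: {}  — no active states
rest 'bbcccccb' ignored (set empty)
final: {}; accept 1 not in set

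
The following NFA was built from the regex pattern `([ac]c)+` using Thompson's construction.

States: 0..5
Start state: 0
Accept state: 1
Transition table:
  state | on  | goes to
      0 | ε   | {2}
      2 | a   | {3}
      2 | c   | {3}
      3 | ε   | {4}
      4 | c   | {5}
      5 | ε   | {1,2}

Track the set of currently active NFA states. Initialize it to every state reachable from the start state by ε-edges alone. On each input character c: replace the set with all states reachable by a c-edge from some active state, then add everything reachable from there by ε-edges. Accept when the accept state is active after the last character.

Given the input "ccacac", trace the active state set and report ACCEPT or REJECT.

initial (ε-close {0}): {0,2}
'c' @ 1: {3,4}
'c' @ 2: {1,2,5}  ✓accept
'a' @ 3: {3,4}
'c' @ 4: {1,2,5}  ✓accept
'a' @ 5: {3,4}
'c' @ 6: {1,2,5}  ✓accept
final: {1,2,5}; accept 1 in set

Answer: ACCEPT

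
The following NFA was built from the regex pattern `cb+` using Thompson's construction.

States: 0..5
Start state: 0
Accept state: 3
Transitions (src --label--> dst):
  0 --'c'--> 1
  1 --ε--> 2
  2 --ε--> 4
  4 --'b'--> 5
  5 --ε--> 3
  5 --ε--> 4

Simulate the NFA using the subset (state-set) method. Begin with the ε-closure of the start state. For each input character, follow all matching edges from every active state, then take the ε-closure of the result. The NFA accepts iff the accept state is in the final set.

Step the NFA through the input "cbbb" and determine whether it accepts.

S₀ = ε-closure({0}) = {0}
'c' @ 1: {1,2,4}
'b' @ 2: {3,4,5}  (accept∈set)
'b' @ 3: {3,4,5}  (accept∈set)
'b' @ 4: {3,4,5}  (accept∈set)
final: {3,4,5}; accept 3 in set

Answer: ACCEPT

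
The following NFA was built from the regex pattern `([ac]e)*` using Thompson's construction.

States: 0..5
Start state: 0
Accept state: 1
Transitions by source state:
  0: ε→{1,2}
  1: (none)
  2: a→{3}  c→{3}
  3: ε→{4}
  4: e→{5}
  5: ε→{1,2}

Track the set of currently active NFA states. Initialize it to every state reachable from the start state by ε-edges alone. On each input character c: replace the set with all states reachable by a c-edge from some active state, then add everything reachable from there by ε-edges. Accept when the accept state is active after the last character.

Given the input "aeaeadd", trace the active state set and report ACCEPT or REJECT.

S₀ = ε-closure({0}) = {0,1,2}
'a' @ 1: {3,4}
'e' @ 2: {1,2,5}  [accepting]
'a' @ 3: {3,4}
'e' @ 4: {1,2,5}  [accepting]
'a' @ 5: {3,4}
'd' @ 6: {}  — state set empty
rest 'd' ignored (set empty)
final: {}; accept 1 not in set

Answer: REJECT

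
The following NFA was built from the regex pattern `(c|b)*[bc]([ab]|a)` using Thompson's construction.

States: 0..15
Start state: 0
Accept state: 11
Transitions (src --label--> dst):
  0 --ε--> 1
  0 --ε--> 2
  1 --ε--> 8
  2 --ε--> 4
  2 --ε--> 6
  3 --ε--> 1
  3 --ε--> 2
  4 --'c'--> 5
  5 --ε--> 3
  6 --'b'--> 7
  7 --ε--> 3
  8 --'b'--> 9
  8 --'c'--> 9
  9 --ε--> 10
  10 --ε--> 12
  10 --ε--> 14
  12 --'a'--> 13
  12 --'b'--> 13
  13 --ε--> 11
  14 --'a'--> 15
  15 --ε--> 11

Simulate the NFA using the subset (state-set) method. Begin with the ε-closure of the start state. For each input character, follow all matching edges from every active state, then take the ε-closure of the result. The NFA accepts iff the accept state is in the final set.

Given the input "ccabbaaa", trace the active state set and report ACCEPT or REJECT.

Answer: REJECT

Derivation:
initial (ε-close {0}): {0,1,2,4,6,8}
'c' @ 1: {1,2,3,4,5,6,8,9,10,12,14}
'c' @ 2: {1,2,3,4,5,6,8,9,10,12,14}
'a' @ 3: {11,13,15}  (accept∈set)
'b' @ 4: {}  — dead — no transitions
rest 'baaa' ignored (set empty)
final: {}; accept 11 not in set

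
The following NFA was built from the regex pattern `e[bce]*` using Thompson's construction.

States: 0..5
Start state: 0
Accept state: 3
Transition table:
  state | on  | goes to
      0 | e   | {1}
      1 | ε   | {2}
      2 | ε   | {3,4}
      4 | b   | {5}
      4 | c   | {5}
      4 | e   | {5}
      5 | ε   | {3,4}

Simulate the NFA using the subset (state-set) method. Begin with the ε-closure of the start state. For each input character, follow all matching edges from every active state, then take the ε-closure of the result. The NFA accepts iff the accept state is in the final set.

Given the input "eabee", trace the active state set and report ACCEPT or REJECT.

Answer: REJECT

Trace:
initial (ε-close {0}): {0}
'e' @ 1: {1,2,3,4}  ✓accept
'a' @ 2: {}  — no active states
rest 'bee' ignored (set empty)
after full input: {}  (accept=3 not in)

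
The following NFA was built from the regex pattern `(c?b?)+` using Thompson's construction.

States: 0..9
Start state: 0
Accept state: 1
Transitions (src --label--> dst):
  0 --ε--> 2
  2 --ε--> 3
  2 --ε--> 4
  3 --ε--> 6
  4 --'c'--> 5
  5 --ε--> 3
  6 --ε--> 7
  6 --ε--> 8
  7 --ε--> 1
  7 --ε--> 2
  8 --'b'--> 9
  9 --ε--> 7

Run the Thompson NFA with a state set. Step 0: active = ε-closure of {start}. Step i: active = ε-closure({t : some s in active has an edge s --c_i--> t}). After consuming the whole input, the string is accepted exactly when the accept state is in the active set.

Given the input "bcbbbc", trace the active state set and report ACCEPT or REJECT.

initial (ε-close {0}): {0,1,2,3,4,6,7,8}
'b' @ 1: {1,2,3,4,6,7,8,9}  ✓accept
'c' @ 2: {1,2,3,4,5,6,7,8}  ✓accept
'b' @ 3: {1,2,3,4,6,7,8,9}  ✓accept
'b' @ 4: {1,2,3,4,6,7,8,9}  ✓accept
'b' @ 5: {1,2,3,4,6,7,8,9}  ✓accept
'c' @ 6: {1,2,3,4,5,6,7,8}  ✓accept
after full input: {1,2,3,4,5,6,7,8}  (accept=1 in)

Answer: ACCEPT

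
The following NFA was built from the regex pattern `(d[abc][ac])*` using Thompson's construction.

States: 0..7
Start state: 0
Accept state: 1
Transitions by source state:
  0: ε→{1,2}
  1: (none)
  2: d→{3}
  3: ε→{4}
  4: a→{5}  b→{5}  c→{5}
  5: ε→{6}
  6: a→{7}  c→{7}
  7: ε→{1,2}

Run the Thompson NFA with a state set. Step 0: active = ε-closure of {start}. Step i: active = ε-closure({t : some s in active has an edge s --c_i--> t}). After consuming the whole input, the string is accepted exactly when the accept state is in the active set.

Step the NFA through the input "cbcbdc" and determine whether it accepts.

start: ε-closure({0}) = {0,1,2}
'c' @ 1: {}  — no active states
rest 'bcbdc' ignored (set empty)
after full input: {}  (accept=1 not in)

Answer: REJECT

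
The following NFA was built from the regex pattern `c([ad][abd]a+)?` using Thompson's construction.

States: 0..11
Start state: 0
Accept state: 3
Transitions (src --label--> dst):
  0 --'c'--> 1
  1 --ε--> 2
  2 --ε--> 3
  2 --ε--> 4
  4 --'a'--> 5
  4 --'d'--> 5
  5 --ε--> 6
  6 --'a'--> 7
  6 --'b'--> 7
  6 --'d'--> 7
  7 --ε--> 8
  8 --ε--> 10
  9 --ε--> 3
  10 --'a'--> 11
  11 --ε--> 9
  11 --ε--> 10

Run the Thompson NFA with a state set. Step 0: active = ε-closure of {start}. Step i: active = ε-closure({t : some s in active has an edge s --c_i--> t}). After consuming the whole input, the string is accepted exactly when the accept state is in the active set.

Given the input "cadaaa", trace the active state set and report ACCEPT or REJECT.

initial (ε-close {0}): {0}
'c' @ 1: {1,2,3,4}  [accepting]
'a' @ 2: {5,6}
'd' @ 3: {7,8,10}
'a' @ 4: {3,9,10,11}  [accepting]
'a' @ 5: {3,9,10,11}  [accepting]
'a' @ 6: {3,9,10,11}  [accepting]
final: {3,9,10,11}; accept 3 in set

Answer: ACCEPT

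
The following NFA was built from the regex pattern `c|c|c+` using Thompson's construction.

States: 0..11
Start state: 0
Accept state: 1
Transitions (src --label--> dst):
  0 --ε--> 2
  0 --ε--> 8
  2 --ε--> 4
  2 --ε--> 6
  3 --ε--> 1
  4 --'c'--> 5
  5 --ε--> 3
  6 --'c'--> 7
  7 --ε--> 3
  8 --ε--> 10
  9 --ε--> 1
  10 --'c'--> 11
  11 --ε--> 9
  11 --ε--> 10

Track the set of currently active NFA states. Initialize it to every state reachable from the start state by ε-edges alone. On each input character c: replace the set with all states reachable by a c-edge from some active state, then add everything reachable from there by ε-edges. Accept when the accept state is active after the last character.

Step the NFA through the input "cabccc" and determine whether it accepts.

initial (ε-close {0}): {0,2,4,6,8,10}
'c' @ 1: {1,3,5,7,9,10,11}  (accept∈set)
'a' @ 2: {}  — no active states
rest 'bccc' ignored (set empty)
final: {}; accept 1 not in set

Answer: REJECT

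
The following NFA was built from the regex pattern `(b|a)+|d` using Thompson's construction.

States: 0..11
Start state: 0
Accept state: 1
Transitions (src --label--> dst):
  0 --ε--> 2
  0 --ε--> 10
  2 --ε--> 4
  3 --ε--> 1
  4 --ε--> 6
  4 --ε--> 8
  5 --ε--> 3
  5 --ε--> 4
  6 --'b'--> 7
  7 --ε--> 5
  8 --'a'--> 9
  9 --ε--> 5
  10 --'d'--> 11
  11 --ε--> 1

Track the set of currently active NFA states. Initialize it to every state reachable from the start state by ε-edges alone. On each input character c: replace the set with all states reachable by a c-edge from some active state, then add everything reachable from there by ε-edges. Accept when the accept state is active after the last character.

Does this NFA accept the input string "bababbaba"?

S₀ = ε-closure({0}) = {0,2,4,6,8,10}
'b' @ 1: {1,3,4,5,6,7,8}  (accept∈set)
'a' @ 2: {1,3,4,5,6,8,9}  (accept∈set)
'b' @ 3: {1,3,4,5,6,7,8}  (accept∈set)
'a' @ 4: {1,3,4,5,6,8,9}  (accept∈set)
'b' @ 5: {1,3,4,5,6,7,8}  (accept∈set)
'b' @ 6: {1,3,4,5,6,7,8}  (accept∈set)
'a' @ 7: {1,3,4,5,6,8,9}  (accept∈set)
'b' @ 8: {1,3,4,5,6,7,8}  (accept∈set)
'a' @ 9: {1,3,4,5,6,8,9}  (accept∈set)
after full input: {1,3,4,5,6,8,9}  (accept=1 in)

Answer: ACCEPT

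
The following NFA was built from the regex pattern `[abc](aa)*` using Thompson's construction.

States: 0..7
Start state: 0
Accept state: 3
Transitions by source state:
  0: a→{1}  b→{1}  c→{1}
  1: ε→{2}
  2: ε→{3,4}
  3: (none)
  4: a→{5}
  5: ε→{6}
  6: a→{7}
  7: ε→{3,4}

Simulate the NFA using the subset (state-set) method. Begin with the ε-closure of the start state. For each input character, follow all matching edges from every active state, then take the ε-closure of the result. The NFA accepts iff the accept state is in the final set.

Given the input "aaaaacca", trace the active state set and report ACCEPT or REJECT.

initial (ε-close {0}): {0}
'a' @ 1: {1,2,3,4}  ✓accept
'a' @ 2: {5,6}
'a' @ 3: {3,4,7}  ✓accept
'a' @ 4: {5,6}
'a' @ 5: {3,4,7}  ✓accept
'c' @ 6: {}  — no active states
rest 'ca' ignored (set empty)
after full input: {}  (accept=3 not in)

Answer: REJECT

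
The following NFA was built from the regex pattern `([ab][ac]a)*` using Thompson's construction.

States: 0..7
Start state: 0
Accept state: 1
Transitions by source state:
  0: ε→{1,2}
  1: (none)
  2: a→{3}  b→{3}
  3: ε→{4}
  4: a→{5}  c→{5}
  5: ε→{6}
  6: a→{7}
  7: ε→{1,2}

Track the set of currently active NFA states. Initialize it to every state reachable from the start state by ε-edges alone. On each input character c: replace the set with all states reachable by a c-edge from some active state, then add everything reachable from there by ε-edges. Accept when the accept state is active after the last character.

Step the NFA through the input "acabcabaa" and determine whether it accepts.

S₀ = ε-closure({0}) = {0,1,2}
'a' @ 1: {3,4}
'c' @ 2: {5,6}
'a' @ 3: {1,2,7}  (accept∈set)
'b' @ 4: {3,4}
'c' @ 5: {5,6}
'a' @ 6: {1,2,7}  (accept∈set)
'b' @ 7: {3,4}
'a' @ 8: {5,6}
'a' @ 9: {1,2,7}  (accept∈set)
after full input: {1,2,7}  (accept=1 in)

Answer: ACCEPT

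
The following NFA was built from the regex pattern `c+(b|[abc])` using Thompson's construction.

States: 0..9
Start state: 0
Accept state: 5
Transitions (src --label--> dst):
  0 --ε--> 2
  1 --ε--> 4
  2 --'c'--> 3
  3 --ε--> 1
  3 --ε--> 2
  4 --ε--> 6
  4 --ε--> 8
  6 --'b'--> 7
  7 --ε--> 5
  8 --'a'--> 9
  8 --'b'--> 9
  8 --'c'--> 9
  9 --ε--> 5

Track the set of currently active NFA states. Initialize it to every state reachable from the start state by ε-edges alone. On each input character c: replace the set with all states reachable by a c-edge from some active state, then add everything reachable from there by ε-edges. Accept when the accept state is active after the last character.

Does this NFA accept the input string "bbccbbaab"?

S₀ = ε-closure({0}) = {0,2}
'b' @ 1: {}  — no active states
rest 'bccbbaab' ignored (set empty)
end set {} — state 5 not in

Answer: REJECT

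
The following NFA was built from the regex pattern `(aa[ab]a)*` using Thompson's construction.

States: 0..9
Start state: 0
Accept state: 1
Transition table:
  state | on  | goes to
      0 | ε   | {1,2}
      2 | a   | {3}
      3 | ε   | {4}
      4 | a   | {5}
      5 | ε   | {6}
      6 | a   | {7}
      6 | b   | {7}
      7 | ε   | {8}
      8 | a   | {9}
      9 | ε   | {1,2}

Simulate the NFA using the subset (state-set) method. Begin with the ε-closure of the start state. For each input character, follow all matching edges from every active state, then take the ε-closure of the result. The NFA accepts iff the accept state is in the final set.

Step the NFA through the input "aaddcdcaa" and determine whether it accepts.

Answer: REJECT

Steps:
S₀ = ε-closure({0}) = {0,1,2}
'a' @ 1: {3,4}
'a' @ 2: {5,6}
'd' @ 3: {}  — no active states
rest 'dcdcaa' ignored (set empty)
end set {} — state 1 not in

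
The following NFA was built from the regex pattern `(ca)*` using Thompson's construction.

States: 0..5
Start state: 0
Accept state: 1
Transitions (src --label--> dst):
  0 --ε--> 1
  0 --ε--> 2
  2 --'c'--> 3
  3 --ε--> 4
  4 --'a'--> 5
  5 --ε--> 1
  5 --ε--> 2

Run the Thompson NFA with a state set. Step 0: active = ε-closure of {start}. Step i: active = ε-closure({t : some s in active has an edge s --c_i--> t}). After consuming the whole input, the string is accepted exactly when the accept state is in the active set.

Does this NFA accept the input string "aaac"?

Answer: REJECT

Steps:
start: ε-closure({0}) = {0,1,2}
'a' @ 1: {}  — dead — no transitions
rest 'aac' ignored (set empty)
after full input: {}  (accept=1 not in)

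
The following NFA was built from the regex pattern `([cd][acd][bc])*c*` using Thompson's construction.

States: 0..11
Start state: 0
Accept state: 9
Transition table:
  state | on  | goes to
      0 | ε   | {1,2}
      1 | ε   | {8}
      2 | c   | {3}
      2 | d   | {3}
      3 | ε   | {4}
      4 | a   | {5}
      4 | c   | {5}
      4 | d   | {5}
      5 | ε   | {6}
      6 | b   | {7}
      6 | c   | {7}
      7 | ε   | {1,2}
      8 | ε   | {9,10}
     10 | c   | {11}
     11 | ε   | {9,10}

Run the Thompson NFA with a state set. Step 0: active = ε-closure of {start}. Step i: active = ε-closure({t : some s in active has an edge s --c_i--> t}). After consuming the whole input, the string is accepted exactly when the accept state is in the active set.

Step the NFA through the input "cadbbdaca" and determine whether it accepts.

initial (ε-close {0}): {0,1,2,8,9,10}
'c' @ 1: {3,4,9,10,11}  [accepting]
'a' @ 2: {5,6}
'd' @ 3: {}  — no active states
rest 'bbdaca' ignored (set empty)
final: {}; accept 9 not in set

Answer: REJECT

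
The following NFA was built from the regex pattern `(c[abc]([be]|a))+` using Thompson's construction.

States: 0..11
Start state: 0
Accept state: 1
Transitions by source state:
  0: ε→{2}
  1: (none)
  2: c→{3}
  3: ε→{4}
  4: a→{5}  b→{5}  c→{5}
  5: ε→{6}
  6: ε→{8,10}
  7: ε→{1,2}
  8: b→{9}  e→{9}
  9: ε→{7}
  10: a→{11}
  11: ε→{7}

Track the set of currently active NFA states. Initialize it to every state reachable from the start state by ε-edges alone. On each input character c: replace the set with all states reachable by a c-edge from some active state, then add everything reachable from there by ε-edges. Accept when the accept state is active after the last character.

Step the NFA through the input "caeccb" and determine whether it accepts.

start: ε-closure({0}) = {0,2}
'c' @ 1: {3,4}
'a' @ 2: {5,6,8,10}
'e' @ 3: {1,2,7,9}  [accepting]
'c' @ 4: {3,4}
'c' @ 5: {5,6,8,10}
'b' @ 6: {1,2,7,9}  [accepting]
after full input: {1,2,7,9}  (accept=1 in)

Answer: ACCEPT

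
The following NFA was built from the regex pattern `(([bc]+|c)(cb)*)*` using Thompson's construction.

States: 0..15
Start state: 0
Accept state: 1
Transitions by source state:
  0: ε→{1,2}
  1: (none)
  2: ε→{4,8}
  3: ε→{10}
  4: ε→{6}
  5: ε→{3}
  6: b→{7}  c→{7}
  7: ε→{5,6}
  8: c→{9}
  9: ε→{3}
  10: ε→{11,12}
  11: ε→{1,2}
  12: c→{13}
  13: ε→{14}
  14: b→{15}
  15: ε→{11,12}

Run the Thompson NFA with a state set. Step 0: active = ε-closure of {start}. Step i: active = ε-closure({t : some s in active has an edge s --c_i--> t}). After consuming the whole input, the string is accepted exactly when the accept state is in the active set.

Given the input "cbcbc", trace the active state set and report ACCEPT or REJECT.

Answer: ACCEPT

Derivation:
S₀ = ε-closure({0}) = {0,1,2,4,6,8}
'c' @ 1: {1,2,3,4,5,6,7,8,9,10,11,12}  ✓accept
'b' @ 2: {1,2,3,4,5,6,7,8,10,11,12}  ✓accept
'c' @ 3: {1,2,3,4,5,6,7,8,9,10,11,12,13,14}  ✓accept
'b' @ 4: {1,2,3,4,5,6,7,8,10,11,12,15}  ✓accept
'c' @ 5: {1,2,3,4,5,6,7,8,9,10,11,12,13,14}  ✓accept
after full input: {1,2,3,4,5,6,7,8,9,10,11,12,13,14}  (accept=1 in)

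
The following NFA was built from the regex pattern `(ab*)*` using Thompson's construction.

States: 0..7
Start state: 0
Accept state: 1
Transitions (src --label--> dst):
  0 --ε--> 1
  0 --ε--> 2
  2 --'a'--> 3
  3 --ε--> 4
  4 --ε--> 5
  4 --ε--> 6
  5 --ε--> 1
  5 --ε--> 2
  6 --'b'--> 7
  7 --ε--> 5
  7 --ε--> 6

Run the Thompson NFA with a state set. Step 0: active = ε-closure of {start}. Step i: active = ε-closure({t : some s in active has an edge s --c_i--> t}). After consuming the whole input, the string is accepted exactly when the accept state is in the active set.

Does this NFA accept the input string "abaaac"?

S₀ = ε-closure({0}) = {0,1,2}
'a' @ 1: {1,2,3,4,5,6}  ✓accept
'b' @ 2: {1,2,5,6,7}  ✓accept
'a' @ 3: {1,2,3,4,5,6}  ✓accept
'a' @ 4: {1,2,3,4,5,6}  ✓accept
'a' @ 5: {1,2,3,4,5,6}  ✓accept
'c' @ 6: {}  — no active states
final: {}; accept 1 not in set

Answer: REJECT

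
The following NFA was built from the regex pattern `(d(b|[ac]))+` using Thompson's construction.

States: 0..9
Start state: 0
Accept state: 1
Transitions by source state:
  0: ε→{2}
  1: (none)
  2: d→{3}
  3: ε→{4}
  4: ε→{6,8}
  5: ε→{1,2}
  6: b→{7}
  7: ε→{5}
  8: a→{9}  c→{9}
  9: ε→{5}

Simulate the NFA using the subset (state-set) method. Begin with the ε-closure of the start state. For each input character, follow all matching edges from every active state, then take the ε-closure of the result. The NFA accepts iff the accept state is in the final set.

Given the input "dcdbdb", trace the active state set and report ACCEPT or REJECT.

initial (ε-close {0}): {0,2}
'd' @ 1: {3,4,6,8}
'c' @ 2: {1,2,5,9}  ✓accept
'd' @ 3: {3,4,6,8}
'b' @ 4: {1,2,5,7}  ✓accept
'd' @ 5: {3,4,6,8}
'b' @ 6: {1,2,5,7}  ✓accept
after full input: {1,2,5,7}  (accept=1 in)

Answer: ACCEPT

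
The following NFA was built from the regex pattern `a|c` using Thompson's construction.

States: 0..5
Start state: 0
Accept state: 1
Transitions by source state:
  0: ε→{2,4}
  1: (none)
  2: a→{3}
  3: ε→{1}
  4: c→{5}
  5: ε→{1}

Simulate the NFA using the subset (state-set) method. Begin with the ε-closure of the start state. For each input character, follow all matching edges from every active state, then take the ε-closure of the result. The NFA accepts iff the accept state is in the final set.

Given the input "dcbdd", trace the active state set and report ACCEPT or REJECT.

Answer: REJECT

Derivation:
S₀ = ε-closure({0}) = {0,2,4}
'd' @ 1: {}  — state set empty
rest 'cbdd' ignored (set empty)
final: {}; accept 1 not in set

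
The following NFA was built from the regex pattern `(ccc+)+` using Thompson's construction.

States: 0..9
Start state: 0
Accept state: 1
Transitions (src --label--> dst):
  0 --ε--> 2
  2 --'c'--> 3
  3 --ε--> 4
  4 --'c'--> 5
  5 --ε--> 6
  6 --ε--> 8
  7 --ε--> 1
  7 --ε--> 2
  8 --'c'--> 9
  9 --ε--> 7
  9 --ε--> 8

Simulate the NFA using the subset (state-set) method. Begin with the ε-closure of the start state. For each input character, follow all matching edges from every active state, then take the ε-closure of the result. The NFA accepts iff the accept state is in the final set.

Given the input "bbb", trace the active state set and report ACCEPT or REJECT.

initial (ε-close {0}): {0,2}
'b' @ 1: {}  — state set empty
rest 'bb' ignored (set empty)
after full input: {}  (accept=1 not in)

Answer: REJECT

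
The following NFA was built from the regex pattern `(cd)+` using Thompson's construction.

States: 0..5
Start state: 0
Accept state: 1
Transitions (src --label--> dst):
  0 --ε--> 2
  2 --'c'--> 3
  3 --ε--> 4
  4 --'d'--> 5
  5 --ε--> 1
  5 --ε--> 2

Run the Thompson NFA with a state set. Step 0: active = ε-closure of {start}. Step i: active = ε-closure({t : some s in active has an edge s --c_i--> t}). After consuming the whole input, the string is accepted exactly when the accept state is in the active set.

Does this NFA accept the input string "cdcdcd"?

Answer: ACCEPT

Steps:
S₀ = ε-closure({0}) = {0,2}
'c' @ 1: {3,4}
'd' @ 2: {1,2,5}  (accept∈set)
'c' @ 3: {3,4}
'd' @ 4: {1,2,5}  (accept∈set)
'c' @ 5: {3,4}
'd' @ 6: {1,2,5}  (accept∈set)
end set {1,2,5} — state 1 in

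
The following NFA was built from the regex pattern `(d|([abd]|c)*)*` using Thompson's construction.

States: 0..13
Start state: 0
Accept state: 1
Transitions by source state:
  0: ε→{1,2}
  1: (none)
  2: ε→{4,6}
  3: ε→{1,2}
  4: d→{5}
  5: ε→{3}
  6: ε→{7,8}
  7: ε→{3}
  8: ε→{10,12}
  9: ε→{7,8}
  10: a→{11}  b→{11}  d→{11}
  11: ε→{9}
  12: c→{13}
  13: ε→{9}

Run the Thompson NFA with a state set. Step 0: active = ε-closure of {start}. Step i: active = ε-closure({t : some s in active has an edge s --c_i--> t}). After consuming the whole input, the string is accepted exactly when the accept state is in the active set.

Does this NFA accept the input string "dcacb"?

Answer: ACCEPT

Steps:
initial (ε-close {0}): {0,1,2,3,4,6,7,8,10,12}
'd' @ 1: {1,2,3,4,5,6,7,8,9,10,11,12}  ✓accept
'c' @ 2: {1,2,3,4,6,7,8,9,10,12,13}  ✓accept
'a' @ 3: {1,2,3,4,6,7,8,9,10,11,12}  ✓accept
'c' @ 4: {1,2,3,4,6,7,8,9,10,12,13}  ✓accept
'b' @ 5: {1,2,3,4,6,7,8,9,10,11,12}  ✓accept
end set {1,2,3,4,6,7,8,9,10,11,12} — state 1 in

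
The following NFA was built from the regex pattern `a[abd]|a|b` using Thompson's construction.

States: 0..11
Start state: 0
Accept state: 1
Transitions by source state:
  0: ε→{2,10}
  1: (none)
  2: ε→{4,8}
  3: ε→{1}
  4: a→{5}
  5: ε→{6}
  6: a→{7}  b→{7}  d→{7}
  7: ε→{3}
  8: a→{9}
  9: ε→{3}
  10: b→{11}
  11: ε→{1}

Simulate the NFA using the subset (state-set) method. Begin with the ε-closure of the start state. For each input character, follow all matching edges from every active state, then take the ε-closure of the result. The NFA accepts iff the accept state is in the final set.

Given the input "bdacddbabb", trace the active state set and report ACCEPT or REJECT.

Answer: REJECT

Derivation:
initial (ε-close {0}): {0,2,4,8,10}
'b' @ 1: {1,11}  [accepting]
'd' @ 2: {}  — state set empty
rest 'acddbabb' ignored (set empty)
end set {} — state 1 not in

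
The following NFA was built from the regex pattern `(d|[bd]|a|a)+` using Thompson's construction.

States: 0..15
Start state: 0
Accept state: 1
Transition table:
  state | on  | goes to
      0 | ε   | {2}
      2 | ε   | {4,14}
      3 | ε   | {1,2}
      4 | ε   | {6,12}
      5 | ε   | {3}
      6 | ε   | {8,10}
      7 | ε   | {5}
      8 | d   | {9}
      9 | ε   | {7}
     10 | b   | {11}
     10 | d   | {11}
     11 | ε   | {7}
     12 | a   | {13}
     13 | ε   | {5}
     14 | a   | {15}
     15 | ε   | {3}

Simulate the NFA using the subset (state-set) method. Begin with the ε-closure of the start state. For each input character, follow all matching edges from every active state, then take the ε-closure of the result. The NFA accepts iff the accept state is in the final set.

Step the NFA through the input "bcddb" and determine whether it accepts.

Answer: REJECT

Trace:
start: ε-closure({0}) = {0,2,4,6,8,10,12,14}
'b' @ 1: {1,2,3,4,5,6,7,8,10,11,12,14}  [accepting]
'c' @ 2: {}  — dead — no transitions
rest 'ddb' ignored (set empty)
after full input: {}  (accept=1 not in)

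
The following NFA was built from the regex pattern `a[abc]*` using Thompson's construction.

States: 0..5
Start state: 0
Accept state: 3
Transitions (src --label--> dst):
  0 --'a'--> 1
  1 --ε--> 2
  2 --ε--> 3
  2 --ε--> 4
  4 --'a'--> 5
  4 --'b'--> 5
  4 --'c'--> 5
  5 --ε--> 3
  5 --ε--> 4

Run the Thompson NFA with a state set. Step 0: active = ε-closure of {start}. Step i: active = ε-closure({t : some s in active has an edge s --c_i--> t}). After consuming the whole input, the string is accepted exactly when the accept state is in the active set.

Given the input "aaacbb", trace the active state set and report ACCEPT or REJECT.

initial (ε-close {0}): {0}
'a' @ 1: {1,2,3,4}  ✓accept
'a' @ 2: {3,4,5}  ✓accept
'a' @ 3: {3,4,5}  ✓accept
'c' @ 4: {3,4,5}  ✓accept
'b' @ 5: {3,4,5}  ✓accept
'b' @ 6: {3,4,5}  ✓accept
after full input: {3,4,5}  (accept=3 in)

Answer: ACCEPT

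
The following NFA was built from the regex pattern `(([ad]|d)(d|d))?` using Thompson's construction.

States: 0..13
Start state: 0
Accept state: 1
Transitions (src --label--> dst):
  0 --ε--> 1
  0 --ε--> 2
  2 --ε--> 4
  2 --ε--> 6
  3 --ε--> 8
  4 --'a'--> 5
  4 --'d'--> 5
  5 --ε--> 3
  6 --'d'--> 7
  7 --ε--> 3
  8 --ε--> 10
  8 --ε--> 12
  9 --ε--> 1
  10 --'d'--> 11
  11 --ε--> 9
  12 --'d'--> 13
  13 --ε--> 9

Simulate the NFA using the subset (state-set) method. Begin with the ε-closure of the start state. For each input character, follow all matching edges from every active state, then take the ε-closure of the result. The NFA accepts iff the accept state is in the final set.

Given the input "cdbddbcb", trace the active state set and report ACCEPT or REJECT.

start: ε-closure({0}) = {0,1,2,4,6}
'c' @ 1: {}  — no active states
rest 'dbddbcb' ignored (set empty)
end set {} — state 1 not in

Answer: REJECT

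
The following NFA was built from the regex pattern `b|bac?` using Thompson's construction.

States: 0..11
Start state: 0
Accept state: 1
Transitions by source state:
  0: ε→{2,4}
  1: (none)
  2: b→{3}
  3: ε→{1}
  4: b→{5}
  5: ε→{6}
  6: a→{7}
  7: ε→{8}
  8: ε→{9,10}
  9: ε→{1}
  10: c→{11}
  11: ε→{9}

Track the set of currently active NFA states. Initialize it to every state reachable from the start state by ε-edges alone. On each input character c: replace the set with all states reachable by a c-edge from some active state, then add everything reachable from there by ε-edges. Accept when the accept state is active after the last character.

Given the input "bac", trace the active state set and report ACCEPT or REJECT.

initial (ε-close {0}): {0,2,4}
'b' @ 1: {1,3,5,6}  [accepting]
'a' @ 2: {1,7,8,9,10}  [accepting]
'c' @ 3: {1,9,11}  [accepting]
after full input: {1,9,11}  (accept=1 in)

Answer: ACCEPT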